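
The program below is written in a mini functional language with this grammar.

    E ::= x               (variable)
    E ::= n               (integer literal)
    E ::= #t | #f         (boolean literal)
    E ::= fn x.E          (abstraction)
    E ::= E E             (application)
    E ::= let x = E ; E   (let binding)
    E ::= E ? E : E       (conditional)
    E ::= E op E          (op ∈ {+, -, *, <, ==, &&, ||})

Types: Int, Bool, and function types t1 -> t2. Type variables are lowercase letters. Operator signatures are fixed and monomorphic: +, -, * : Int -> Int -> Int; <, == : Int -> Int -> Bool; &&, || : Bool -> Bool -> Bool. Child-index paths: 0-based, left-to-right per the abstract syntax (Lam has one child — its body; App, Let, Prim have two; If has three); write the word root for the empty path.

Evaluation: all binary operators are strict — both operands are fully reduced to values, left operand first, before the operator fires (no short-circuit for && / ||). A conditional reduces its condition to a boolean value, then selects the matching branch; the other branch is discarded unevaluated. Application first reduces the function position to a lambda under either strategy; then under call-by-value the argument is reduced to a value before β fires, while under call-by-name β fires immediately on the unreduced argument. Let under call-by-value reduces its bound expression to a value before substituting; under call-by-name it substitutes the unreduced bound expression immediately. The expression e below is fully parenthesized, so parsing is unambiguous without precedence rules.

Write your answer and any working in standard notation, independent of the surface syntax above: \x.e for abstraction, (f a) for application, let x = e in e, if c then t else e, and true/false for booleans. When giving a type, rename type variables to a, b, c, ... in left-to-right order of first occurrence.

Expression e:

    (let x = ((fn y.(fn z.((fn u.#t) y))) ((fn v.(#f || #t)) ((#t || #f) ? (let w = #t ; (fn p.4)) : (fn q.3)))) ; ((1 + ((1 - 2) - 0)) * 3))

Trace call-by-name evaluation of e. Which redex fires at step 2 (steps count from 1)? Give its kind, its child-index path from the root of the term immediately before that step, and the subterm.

Derivation:
step 0: (let x = ((\y.(\z.((\u.true) y))) ((\v.(false || true)) (if (true || false) then (let w = true in (\p.4)) else (\q.3)))) in ((1 + ((1 - 2) - 0)) * 3))
step 1: [let@root] ((1 + ((1 - 2) - 0)) * 3)
step 2: [delta@0.1.0] ((1 + (-1 - 0)) * 3)

Answer: delta at 0.1.0 : (1 - 2)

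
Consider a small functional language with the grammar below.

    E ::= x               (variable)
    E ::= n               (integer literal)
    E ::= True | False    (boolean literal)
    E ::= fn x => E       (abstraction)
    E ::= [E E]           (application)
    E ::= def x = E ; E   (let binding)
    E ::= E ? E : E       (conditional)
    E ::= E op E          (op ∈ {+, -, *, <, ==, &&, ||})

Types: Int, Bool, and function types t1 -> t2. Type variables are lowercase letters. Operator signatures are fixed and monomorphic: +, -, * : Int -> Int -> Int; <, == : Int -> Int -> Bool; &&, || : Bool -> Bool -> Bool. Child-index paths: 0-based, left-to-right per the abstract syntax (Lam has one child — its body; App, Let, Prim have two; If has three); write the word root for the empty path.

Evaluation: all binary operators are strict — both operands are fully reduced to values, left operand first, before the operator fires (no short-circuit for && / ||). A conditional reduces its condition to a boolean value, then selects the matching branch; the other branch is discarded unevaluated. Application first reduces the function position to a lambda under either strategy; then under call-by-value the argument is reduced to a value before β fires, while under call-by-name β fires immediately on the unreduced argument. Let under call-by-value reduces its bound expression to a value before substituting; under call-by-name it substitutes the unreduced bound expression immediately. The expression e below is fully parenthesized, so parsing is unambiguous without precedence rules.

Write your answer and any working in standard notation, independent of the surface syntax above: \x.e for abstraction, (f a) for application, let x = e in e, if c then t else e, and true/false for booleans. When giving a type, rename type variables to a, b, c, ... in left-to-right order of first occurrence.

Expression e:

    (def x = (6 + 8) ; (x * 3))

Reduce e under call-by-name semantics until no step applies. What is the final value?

Answer: 42

Trace:
step 0: (let x = (6 + 8) in (x * 3))
step 1: [let@root] ((6 + 8) * 3)
step 2: [delta@0] (14 * 3)
step 3: [delta@root] 42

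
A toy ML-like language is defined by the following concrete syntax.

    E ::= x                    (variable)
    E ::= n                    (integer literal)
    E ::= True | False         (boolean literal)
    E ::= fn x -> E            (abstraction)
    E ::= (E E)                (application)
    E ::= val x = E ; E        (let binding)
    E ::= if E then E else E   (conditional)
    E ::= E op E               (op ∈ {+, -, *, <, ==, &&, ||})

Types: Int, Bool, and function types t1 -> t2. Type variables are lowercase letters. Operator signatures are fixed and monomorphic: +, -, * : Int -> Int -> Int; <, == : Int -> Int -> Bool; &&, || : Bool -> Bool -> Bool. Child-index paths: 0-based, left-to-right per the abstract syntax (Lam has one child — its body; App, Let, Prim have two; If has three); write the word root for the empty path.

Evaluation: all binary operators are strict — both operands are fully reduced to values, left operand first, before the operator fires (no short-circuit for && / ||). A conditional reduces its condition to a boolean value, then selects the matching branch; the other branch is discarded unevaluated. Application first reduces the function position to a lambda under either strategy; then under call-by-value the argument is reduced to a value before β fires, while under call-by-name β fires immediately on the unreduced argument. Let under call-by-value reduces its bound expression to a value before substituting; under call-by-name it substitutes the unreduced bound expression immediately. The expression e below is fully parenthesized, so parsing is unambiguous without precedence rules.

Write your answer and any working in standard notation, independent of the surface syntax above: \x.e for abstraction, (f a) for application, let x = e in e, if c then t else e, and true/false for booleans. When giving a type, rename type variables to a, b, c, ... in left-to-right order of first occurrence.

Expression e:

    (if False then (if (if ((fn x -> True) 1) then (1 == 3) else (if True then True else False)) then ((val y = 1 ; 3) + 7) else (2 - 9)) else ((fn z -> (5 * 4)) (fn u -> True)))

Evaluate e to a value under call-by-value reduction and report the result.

Derivation:
step 0: (if false then (if (if ((\x.true) 1) then (1 == 3) else (if true then true else false)) then ((let y = 1 in 3) + 7) else (2 - 9)) else ((\z.(5 * 4)) (\u.true)))
step 1: [if@root] ((\z.(5 * 4)) (\u.true))
step 2: [beta@root] (5 * 4)
step 3: [delta@root] 20

Answer: 20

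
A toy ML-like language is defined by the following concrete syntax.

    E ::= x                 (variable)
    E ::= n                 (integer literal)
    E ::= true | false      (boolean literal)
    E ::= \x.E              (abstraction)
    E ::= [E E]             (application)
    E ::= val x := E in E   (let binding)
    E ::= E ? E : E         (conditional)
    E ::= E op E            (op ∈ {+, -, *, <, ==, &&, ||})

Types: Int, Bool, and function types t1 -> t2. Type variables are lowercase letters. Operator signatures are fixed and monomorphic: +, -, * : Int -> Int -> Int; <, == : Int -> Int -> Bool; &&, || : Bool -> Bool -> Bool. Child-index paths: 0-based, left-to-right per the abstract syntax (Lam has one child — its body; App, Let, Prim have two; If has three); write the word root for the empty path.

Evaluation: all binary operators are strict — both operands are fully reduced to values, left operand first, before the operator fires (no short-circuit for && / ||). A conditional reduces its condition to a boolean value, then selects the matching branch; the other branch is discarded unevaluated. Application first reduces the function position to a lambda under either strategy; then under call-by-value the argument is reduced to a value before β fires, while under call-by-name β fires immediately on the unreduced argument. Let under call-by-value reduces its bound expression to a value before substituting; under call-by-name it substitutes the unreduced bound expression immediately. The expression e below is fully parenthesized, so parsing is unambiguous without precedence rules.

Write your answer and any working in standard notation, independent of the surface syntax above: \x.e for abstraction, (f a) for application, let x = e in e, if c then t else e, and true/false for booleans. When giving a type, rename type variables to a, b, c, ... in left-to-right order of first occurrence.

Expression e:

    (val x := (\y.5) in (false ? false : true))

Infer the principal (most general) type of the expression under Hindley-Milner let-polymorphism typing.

Working:
\y._ : a -> Int
let x : forall. a -> Int
  unify Bool ~ Bool
  unify Bool ~ Bool

Answer: Bool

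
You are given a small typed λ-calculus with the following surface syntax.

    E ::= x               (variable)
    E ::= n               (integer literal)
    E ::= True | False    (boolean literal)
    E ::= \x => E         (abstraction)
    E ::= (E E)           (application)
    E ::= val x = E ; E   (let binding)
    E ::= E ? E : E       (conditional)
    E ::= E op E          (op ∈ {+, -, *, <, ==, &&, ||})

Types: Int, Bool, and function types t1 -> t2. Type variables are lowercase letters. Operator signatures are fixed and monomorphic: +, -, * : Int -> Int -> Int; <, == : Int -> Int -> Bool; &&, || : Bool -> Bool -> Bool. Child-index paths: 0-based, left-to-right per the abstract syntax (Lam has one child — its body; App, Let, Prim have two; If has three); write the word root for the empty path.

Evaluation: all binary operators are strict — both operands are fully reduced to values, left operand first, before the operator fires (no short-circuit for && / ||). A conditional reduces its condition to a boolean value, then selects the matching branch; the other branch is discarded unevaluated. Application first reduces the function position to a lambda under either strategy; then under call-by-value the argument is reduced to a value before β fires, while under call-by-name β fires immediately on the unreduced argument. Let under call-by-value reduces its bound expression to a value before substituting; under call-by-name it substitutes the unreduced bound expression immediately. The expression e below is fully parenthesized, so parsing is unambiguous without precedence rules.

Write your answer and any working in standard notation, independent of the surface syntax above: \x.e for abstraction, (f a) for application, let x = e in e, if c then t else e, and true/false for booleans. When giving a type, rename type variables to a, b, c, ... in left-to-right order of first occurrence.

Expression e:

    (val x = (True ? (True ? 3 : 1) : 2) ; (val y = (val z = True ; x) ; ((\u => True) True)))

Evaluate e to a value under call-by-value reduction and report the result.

Working:
step 0: (let x = (if true then (if true then 3 else 1) else 2) in (let y = (let z = true in x) in ((\u.true) true)))
step 1: [if@0] (let x = (if true then 3 else 1) in (let y = (let z = true in x) in ((\u.true) true)))
step 2: [if@0] (let x = 3 in (let y = (let z = true in x) in ((\u.true) true)))
step 3: [let@root] (let y = (let z = true in 3) in ((\u.true) true))
step 4: [let@0] (let y = 3 in ((\u.true) true))
step 5: [let@root] ((\u.true) true)
step 6: [beta@root] true

Answer: true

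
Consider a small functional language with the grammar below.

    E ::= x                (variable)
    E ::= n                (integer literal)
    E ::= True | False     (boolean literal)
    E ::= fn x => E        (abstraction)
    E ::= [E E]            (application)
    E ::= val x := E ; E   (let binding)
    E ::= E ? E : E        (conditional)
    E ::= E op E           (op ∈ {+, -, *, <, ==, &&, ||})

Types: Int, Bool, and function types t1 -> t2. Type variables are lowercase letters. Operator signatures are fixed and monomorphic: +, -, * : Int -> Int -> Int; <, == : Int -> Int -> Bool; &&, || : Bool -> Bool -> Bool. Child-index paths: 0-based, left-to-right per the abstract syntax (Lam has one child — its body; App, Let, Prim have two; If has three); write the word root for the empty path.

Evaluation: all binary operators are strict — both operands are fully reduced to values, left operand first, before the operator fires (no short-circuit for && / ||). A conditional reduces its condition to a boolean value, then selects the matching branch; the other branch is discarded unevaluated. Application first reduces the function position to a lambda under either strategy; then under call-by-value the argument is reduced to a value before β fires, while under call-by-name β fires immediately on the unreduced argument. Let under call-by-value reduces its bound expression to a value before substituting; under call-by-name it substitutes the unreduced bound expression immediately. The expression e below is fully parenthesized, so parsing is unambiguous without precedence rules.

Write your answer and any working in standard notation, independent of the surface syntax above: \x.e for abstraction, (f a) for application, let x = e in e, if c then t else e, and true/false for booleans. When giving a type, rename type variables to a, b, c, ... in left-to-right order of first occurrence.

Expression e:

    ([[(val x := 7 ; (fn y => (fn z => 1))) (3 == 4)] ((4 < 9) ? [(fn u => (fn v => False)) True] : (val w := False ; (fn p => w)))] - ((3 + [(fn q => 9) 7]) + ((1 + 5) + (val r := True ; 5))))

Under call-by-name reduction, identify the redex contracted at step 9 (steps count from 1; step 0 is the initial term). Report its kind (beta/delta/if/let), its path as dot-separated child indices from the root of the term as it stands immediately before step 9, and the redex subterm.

Answer: delta at 1 : (12 + 11)

Trace:
step 0: ((((let x = 7 in (\y.(\z.1))) (3 == 4)) (if (4 < 9) then ((\u.(\v.false)) true) else (let w = false in (\p.w)))) - ((3 + ((\q.9) 7)) + ((1 + 5) + (let r = true in 5))))
step 1: [let@0.0.0] ((((\y.(\z.1)) (3 == 4)) (if (4 < 9) then ((\u.(\v.false)) true) else (let w = false in (\p.w)))) - ((3 + ((\q.9) 7)) + ((1 + 5) + (let r = true in 5))))
step 2: [beta@0.0] (((\z.1) (if (4 < 9) then ((\u.(\v.false)) true) else (let w = false in (\p.w)))) - ((3 + ((\q.9) 7)) + ((1 + 5) + (let r = true in 5))))
step 3: [beta@0] (1 - ((3 + ((\q.9) 7)) + ((1 + 5) + (let r = true in 5))))
step 4: [beta@1.0.1] (1 - ((3 + 9) + ((1 + 5) + (let r = true in 5))))
step 5: [delta@1.0] (1 - (12 + ((1 + 5) + (let r = true in 5))))
step 6: [delta@1.1.0] (1 - (12 + (6 + (let r = true in 5))))
step 7: [let@1.1.1] (1 - (12 + (6 + 5)))
step 8: [delta@1.1] (1 - (12 + 11))
step 9: [delta@1] (1 - 23)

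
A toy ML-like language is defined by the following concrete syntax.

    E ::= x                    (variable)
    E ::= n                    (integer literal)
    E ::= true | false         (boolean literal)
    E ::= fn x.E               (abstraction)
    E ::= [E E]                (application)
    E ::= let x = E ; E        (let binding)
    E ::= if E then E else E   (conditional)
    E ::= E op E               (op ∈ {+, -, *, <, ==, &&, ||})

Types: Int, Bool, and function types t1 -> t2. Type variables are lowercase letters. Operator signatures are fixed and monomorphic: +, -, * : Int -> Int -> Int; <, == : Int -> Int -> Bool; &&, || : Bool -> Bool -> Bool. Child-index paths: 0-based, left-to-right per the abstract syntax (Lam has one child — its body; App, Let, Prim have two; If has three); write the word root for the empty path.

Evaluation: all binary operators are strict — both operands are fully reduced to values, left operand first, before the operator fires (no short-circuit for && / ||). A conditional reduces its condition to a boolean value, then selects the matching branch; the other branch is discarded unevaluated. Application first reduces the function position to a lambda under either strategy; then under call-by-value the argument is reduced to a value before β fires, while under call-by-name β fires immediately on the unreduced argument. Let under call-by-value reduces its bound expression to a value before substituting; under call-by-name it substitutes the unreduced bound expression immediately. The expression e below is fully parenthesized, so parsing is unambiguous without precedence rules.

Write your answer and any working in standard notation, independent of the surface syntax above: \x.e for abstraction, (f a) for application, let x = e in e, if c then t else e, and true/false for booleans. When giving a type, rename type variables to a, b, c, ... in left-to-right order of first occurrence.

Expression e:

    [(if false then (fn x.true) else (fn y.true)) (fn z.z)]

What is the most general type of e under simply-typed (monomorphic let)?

Answer: Bool

Working:
  unify Bool ~ Bool
\x._ : a -> Bool
\y._ : b -> Bool
  unify a -> Bool ~ b -> Bool
  unify a ~ b
  unify Bool ~ Bool
z : c
\z._ : c -> c
  unify b -> Bool ~ (c -> c) -> d
  unify b ~ c -> c
  unify Bool ~ d
_ _ : Bool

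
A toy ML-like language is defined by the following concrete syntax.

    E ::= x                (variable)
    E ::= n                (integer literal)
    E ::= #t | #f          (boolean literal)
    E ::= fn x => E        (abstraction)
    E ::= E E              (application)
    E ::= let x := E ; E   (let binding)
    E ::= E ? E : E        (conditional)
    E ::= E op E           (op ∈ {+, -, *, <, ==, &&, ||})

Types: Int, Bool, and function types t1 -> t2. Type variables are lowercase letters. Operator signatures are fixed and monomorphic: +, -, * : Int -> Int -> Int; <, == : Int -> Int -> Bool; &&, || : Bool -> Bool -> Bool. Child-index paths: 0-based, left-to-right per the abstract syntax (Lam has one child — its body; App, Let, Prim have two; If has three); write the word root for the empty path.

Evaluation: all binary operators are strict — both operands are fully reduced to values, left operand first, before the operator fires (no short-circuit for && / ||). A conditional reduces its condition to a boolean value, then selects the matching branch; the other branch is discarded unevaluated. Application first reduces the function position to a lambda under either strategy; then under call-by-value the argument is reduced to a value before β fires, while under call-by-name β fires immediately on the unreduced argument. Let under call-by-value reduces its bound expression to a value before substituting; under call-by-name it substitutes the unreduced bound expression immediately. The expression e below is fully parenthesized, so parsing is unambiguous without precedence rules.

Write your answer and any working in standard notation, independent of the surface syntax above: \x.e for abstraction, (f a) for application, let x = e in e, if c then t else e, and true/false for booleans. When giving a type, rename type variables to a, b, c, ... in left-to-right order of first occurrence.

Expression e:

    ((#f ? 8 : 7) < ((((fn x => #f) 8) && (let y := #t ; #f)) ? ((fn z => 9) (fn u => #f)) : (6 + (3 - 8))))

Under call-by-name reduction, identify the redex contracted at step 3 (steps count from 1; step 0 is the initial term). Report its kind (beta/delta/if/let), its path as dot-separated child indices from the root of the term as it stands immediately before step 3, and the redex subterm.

Answer: let at 1.0.1 : (let y = true in false)

Working:
step 0: ((if false then 8 else 7) < (if (((\x.false) 8) && (let y = true in false)) then ((\z.9) (\u.false)) else (6 + (3 - 8))))
step 1: [if@0] (7 < (if (((\x.false) 8) && (let y = true in false)) then ((\z.9) (\u.false)) else (6 + (3 - 8))))
step 2: [beta@1.0.0] (7 < (if (false && (let y = true in false)) then ((\z.9) (\u.false)) else (6 + (3 - 8))))
step 3: [let@1.0.1] (7 < (if (false && false) then ((\z.9) (\u.false)) else (6 + (3 - 8))))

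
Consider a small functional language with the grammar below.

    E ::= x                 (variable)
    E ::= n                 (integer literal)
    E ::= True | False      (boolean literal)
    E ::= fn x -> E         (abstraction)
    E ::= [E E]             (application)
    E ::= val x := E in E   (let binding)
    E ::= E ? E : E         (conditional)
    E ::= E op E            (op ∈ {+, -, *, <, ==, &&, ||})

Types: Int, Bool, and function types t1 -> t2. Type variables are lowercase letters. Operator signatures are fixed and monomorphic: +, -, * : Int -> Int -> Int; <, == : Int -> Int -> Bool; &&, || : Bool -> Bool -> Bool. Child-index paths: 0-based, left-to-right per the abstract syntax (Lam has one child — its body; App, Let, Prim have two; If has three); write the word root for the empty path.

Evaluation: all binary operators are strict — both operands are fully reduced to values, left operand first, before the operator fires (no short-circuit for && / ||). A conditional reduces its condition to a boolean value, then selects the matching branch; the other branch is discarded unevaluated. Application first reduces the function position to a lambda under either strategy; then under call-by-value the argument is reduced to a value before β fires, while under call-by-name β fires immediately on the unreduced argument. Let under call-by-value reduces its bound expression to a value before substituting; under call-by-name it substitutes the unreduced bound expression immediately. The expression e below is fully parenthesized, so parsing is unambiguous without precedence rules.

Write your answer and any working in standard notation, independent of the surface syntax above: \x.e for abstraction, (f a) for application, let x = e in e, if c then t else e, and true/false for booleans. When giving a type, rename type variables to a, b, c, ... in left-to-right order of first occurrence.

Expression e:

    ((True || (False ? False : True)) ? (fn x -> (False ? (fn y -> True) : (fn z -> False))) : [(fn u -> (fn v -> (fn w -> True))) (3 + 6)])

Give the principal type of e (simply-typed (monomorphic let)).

Derivation:
  unify Bool ~ Bool
  unify Bool ~ Bool
  unify Bool ~ Bool
  unify Bool ~ Bool
  unify Bool ~ Bool
  unify Bool ~ Bool
\y._ : b -> Bool
\z._ : c -> Bool
  unify b -> Bool ~ c -> Bool
  unify b ~ c
  unify Bool ~ Bool
\x._ : a -> c -> Bool
\w._ : f -> Bool
\v._ : e -> f -> Bool
\u._ : d -> e -> f -> Bool
  unify Int ~ Int
  unify Int ~ Int
  unify d -> e -> f -> Bool ~ Int -> g
  unify d ~ Int
  unify e -> f -> Bool ~ g
_ _ : e -> f -> Bool
  unify a -> c -> Bool ~ e -> f -> Bool
  unify a ~ e
  unify c -> Bool ~ f -> Bool
  unify c ~ f
  unify Bool ~ Bool

Answer: a -> b -> Bool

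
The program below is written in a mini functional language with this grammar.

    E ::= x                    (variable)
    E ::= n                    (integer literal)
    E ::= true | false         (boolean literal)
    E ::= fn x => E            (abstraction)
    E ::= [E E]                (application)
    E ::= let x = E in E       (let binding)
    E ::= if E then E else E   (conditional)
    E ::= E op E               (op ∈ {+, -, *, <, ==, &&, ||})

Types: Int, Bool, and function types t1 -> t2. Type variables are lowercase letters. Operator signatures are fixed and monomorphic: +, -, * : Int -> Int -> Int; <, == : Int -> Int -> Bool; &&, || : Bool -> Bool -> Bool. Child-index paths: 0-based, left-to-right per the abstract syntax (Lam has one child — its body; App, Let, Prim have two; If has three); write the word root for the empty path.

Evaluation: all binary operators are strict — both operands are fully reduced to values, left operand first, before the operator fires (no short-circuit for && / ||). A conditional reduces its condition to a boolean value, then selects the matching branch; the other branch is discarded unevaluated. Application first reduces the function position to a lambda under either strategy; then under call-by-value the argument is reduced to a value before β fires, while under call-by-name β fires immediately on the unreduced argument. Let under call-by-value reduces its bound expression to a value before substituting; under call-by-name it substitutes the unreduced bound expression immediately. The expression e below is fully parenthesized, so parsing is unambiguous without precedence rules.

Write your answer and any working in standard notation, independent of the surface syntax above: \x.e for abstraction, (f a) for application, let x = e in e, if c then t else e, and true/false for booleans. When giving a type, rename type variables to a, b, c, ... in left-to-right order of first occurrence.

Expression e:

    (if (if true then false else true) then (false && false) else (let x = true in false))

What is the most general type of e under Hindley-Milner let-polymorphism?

Answer: Bool

Trace:
  unify Bool ~ Bool
  unify Bool ~ Bool
  unify Bool ~ Bool
  unify Bool ~ Bool
  unify Bool ~ Bool
let x : Bool
  unify Bool ~ Bool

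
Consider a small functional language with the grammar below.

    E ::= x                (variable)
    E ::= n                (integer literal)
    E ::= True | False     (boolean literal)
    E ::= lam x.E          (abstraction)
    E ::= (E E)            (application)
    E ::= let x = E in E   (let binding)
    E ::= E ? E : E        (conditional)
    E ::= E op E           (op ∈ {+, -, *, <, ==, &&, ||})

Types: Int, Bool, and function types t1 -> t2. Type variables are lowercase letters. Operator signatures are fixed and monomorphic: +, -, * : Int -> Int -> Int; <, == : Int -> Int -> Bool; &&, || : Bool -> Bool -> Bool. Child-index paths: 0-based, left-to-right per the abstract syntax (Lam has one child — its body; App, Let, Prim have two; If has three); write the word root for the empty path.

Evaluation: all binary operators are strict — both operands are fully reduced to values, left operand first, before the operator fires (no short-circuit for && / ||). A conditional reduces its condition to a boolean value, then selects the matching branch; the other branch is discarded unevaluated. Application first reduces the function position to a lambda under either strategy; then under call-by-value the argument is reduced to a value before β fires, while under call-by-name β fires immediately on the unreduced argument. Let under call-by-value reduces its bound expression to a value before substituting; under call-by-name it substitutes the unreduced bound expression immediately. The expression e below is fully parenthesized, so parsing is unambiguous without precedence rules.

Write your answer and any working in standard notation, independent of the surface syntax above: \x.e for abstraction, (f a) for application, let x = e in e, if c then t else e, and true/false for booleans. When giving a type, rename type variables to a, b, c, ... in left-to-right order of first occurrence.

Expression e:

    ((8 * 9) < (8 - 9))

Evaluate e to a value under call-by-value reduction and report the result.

Answer: false

Derivation:
step 0: ((8 * 9) < (8 - 9))
step 1: [delta@0] (72 < (8 - 9))
step 2: [delta@1] (72 < -1)
step 3: [delta@root] false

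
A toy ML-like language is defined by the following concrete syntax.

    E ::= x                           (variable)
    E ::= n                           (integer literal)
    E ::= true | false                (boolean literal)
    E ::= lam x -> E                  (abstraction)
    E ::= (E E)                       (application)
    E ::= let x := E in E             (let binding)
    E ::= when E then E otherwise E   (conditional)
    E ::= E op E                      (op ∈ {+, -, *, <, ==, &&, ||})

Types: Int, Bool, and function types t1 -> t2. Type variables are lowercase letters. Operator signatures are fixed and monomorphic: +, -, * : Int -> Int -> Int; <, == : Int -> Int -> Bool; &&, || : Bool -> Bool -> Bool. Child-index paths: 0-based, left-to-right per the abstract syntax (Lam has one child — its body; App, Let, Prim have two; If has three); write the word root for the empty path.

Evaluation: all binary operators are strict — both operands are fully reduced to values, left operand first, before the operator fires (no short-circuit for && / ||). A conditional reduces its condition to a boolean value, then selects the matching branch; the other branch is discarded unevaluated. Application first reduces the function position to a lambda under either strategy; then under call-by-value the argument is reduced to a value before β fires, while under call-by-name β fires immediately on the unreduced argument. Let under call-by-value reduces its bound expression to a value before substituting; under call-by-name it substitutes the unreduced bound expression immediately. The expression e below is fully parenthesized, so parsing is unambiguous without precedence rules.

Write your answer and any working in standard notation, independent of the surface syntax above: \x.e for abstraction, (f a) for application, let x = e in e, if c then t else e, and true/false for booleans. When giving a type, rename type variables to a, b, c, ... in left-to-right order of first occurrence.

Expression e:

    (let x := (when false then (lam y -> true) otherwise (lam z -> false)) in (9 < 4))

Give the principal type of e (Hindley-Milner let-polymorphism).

Answer: Bool

Trace:
  unify Bool ~ Bool
\y._ : a -> Bool
\z._ : b -> Bool
  unify a -> Bool ~ b -> Bool
  unify a ~ b
  unify Bool ~ Bool
let x : forall. b -> Bool
  unify Int ~ Int
  unify Int ~ Int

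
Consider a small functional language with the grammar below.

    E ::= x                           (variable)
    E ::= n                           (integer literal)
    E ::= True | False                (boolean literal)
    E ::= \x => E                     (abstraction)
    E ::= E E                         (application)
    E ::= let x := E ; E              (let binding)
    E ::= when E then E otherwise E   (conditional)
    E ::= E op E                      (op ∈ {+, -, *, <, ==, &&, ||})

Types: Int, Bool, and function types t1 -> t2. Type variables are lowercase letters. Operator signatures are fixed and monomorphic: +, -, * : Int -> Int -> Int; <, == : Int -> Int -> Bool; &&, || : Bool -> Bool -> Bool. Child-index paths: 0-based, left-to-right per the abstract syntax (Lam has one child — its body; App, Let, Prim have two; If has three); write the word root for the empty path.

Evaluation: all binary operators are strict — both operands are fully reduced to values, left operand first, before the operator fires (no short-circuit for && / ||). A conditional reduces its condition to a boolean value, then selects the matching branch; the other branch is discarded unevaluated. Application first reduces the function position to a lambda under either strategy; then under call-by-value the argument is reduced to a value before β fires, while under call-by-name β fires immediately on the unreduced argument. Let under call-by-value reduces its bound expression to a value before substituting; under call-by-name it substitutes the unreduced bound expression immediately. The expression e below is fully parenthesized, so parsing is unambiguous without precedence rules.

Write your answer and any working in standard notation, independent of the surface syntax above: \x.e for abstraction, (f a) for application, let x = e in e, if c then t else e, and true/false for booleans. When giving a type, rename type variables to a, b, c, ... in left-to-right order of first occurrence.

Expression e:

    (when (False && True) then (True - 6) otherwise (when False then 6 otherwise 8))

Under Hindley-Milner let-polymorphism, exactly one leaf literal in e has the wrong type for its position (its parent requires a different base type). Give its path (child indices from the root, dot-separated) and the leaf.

Trace:
  unify Bool ~ Bool
  unify Bool ~ Bool
  unify Bool ~ Bool
  unify Bool ~ Int
  FAIL: mismatch Bool ~ Int

Answer: 1.0 : true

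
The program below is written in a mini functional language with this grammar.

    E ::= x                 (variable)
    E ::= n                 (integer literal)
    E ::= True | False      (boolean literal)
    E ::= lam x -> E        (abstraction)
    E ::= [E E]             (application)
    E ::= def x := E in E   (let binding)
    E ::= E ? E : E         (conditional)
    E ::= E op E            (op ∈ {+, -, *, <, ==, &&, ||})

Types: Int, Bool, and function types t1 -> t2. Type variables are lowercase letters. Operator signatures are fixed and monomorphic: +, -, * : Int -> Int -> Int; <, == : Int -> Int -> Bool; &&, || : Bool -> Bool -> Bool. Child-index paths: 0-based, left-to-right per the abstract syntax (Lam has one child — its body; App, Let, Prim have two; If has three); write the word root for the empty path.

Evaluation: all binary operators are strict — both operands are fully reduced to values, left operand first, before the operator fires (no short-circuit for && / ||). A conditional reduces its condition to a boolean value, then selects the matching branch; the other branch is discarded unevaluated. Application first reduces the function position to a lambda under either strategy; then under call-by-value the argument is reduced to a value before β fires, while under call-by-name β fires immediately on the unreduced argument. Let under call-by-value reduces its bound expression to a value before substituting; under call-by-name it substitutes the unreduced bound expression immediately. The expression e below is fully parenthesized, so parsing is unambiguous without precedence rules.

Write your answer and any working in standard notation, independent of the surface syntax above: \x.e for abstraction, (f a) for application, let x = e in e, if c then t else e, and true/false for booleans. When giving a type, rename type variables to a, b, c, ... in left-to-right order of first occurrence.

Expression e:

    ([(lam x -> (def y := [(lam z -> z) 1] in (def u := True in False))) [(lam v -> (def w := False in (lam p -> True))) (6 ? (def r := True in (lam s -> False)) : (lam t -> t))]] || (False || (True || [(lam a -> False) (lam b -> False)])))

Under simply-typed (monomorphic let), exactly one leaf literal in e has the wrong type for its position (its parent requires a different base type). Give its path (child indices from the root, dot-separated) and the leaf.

Trace:
z : b
\z._ : b -> b
  unify b -> b ~ Int -> c
  unify b ~ Int
  unify Int ~ c
_ _ : Int
let y : Int
let u : Bool
\x._ : a -> Bool
let w : Bool
\p._ : e -> Bool
\v._ : d -> e -> Bool
  unify Int ~ Bool
  FAIL: mismatch Int ~ Bool

Answer: 0.1.1.0 : 6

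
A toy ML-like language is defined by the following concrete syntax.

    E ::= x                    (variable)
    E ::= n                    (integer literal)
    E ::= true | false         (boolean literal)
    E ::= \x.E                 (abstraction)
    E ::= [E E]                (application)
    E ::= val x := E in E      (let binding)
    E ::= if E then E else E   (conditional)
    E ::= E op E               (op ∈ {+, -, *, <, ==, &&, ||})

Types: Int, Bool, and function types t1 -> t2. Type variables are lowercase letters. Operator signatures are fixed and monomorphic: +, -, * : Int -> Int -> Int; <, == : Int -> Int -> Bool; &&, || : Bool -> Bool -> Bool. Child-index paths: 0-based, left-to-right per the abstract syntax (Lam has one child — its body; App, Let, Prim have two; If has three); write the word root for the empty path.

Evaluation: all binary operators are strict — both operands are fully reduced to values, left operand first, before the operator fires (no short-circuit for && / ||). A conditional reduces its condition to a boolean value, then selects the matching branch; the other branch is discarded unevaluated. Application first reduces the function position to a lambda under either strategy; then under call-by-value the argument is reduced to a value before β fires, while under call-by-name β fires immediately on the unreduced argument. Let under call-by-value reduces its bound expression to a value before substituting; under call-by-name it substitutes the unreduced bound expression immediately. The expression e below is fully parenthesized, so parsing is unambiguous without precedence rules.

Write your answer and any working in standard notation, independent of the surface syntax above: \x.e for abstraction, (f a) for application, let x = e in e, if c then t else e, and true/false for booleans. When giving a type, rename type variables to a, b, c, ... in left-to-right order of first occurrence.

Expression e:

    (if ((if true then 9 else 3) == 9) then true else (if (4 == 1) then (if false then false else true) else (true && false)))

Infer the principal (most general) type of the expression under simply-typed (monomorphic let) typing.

Answer: Bool

Trace:
  unify Bool ~ Bool
  unify Int ~ Int
  unify Int ~ Int
  unify Int ~ Int
  unify Bool ~ Bool
  unify Int ~ Int
  unify Int ~ Int
  unify Bool ~ Bool
  unify Bool ~ Bool
  unify Bool ~ Bool
  unify Bool ~ Bool
  unify Bool ~ Bool
  unify Bool ~ Bool
  unify Bool ~ Bool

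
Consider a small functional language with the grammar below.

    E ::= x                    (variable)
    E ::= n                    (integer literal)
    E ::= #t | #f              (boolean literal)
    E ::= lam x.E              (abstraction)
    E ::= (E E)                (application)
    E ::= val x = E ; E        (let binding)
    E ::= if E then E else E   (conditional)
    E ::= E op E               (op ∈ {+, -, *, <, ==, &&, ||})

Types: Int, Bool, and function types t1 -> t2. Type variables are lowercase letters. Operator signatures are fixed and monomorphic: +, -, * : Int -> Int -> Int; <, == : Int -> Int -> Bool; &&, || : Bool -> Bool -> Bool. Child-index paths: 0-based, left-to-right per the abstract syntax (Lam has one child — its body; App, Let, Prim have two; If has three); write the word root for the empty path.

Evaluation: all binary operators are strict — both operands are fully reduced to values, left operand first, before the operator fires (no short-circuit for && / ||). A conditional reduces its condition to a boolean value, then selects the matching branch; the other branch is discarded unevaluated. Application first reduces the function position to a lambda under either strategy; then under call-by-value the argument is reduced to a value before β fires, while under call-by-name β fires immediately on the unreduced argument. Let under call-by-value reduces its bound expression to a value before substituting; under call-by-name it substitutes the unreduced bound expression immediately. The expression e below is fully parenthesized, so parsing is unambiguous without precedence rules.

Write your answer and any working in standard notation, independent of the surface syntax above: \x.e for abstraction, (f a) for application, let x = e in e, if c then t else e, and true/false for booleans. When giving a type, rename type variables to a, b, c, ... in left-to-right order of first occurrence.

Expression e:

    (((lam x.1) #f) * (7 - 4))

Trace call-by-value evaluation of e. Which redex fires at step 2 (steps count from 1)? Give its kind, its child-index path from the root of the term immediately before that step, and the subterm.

Answer: delta at 1 : (7 - 4)

Derivation:
step 0: (((\x.1) false) * (7 - 4))
step 1: [beta@0] (1 * (7 - 4))
step 2: [delta@1] (1 * 3)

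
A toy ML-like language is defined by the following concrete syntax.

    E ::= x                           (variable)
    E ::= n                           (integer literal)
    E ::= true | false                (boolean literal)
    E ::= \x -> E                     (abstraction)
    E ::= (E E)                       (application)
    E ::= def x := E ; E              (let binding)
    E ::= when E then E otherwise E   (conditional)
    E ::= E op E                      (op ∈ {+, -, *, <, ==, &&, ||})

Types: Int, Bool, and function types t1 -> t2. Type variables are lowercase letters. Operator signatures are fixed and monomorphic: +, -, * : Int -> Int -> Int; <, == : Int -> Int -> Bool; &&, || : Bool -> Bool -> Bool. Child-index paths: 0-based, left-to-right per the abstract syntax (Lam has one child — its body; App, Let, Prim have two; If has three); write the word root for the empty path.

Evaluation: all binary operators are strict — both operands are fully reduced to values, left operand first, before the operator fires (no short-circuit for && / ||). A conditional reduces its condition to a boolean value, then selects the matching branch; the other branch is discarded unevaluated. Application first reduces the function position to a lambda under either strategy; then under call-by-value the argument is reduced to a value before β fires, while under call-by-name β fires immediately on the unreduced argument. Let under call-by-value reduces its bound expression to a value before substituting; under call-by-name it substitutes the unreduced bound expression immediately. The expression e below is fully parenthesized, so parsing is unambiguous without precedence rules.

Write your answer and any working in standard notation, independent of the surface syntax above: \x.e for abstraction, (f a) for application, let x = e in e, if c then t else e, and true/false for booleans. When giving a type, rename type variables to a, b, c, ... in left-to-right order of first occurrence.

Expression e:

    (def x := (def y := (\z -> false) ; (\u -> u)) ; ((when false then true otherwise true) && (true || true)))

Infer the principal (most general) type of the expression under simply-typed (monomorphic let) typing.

Trace:
\z._ : a -> Bool
let y : a -> Bool
u : b
\u._ : b -> b
let x : b -> b
  unify Bool ~ Bool
  unify Bool ~ Bool
  unify Bool ~ Bool
  unify Bool ~ Bool
  unify Bool ~ Bool
  unify Bool ~ Bool

Answer: Bool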